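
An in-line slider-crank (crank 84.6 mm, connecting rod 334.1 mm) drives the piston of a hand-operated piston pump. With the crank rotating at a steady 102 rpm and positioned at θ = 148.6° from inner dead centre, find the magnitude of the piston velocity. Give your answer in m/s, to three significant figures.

0.368

ω = 2π·102/60 = 10.68 rad/s
For an in-line slider-crank, x = r cosθ + √(L² − r² sin²θ), so v = −rω sinθ·[1 + r cosθ/√(L² − r² sin²θ)].
With r = 0.0846 m, L = 0.3341 m, θ = 148.6°: √(L² − r² sin²θ) = 0.33118 m.
v = −0.0846·10.68·0.52101·[1 + 0.0846·-0.85355/0.33118] = -0.36815 m/s.
|v| = 0.36815 m/s.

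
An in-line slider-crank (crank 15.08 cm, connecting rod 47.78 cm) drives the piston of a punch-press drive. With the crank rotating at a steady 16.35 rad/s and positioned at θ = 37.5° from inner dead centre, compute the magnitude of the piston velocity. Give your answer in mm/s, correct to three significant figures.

ω = 16.35 rad/s
For an in-line slider-crank, x = r cosθ + √(L² − r² sin²θ), so v = −rω sinθ·[1 + r cosθ/√(L² − r² sin²θ)].
With r = 0.1508 m, L = 0.4778 m, θ = 37.5°: √(L² − r² sin²θ) = 0.4689 m.
v = −0.1508·16.35·0.60876·[1 + 0.1508·0.79335/0.4689] = -1.8839 m/s.
|v| = 1.8839 m/s = 1883.9 mm/s.

1880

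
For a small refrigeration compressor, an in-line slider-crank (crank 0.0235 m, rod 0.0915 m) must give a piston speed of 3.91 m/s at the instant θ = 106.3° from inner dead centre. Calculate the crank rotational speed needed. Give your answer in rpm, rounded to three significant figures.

1790

For an in-line slider-crank, |v_piston| = rω|sinθ|·[1 + r cosθ/√(L² − r² sin²θ)].
With r = 0.0235 m, L = 0.0915 m, θ = 106.3°: the bracketed kinematic factor |dx/dθ| = 0.020878 m.
ω = v/|dx/dθ| = 3.91/0.020878 = 187.28 rad/s.
N = 60ω/(2π) = 1788.4 rpm.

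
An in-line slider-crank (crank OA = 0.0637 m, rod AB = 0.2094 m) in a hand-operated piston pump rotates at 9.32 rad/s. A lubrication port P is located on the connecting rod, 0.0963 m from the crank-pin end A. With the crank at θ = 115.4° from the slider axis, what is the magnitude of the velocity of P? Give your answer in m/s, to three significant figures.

0.521

ω = 9.32 rad/s.  Crank-pin speed |V_A| = rω = 0.59368 m/s, perpendicular to OA.
Rod angle: sinφ = −(r/L) sinθ ⇒ φ = -15.950°; ω_rod = −rω cosθ/√(L²−r²sin²θ) = +1.2648 rad/s.
V_P = V_A + ω_rod × AP, with AP = 0.0963 m along the rod.
Components: V_Px = −rω sinθ − a·ω_rod·sinφ = -0.50283 m/s;  V_Py = rω cosθ + a·ω_rod·cosφ = -0.13754 m/s.
|V_P| = √(V_Px² + V_Py²) = 0.5213 m/s.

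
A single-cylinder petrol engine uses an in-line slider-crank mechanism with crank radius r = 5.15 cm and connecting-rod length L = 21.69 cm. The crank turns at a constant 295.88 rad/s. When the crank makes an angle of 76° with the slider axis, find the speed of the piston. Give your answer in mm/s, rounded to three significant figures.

15700

ω = 295.9 rad/s
For an in-line slider-crank, x = r cosθ + √(L² − r² sin²θ), so v = −rω sinθ·[1 + r cosθ/√(L² − r² sin²θ)].
With r = 0.0515 m, L = 0.2169 m, θ = 76°: √(L² − r² sin²θ) = 0.21107 m.
v = −0.0515·295.9·0.97030·[1 + 0.0515·0.24192/0.21107] = -15.658 m/s.
|v| = 15.658 m/s = 15658 mm/s.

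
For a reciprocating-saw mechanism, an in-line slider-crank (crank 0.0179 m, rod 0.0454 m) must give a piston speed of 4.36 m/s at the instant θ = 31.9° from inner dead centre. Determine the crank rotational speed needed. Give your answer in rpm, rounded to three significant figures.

For an in-line slider-crank, |v_piston| = rω|sinθ|·[1 + r cosθ/√(L² − r² sin²θ)].
With r = 0.0179 m, L = 0.0454 m, θ = 31.9°: the bracketed kinematic factor |dx/dθ| = 0.012696 m.
ω = v/|dx/dθ| = 4.36/0.012696 = 343.41 rad/s.
N = 60ω/(2π) = 3279.3 rpm.

3280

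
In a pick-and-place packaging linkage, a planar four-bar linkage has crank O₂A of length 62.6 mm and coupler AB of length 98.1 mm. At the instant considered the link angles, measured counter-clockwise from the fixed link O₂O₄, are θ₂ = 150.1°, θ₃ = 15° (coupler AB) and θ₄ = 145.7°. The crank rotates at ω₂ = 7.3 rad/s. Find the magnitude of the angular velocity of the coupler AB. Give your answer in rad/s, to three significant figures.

ω₂ = 7.3 rad/s
Differentiating the loop-closure r₂e^{iθ₂}+r₃e^{iθ₃}=r₁+r₄e^{iθ₄} gives r₂ω₂e^{iθ₂}+r₃ω₃e^{iθ₃}=r₄ω₄e^{iθ₄}.
Eliminating the other unknown: ω₃ = r₂ω₂ sin(θ₄−θ₂) / [r₃ sin(θ₃−θ₄)].
Numerator sine = -0.07672; denominator sine = -0.75813.
Result = 0.0626·7.3·(-0.07672) / (0.0981·(-0.75813)) = +0.4714 rad/s; magnitude 0.4714 rad/s.

0.471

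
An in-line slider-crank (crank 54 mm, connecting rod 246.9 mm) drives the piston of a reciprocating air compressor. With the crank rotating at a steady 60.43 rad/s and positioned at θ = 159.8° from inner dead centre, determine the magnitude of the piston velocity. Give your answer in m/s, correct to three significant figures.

0.895

ω = 60.43 rad/s
For an in-line slider-crank, x = r cosθ + √(L² − r² sin²θ), so v = −rω sinθ·[1 + r cosθ/√(L² − r² sin²θ)].
With r = 0.054 m, L = 0.2469 m, θ = 159.8°: √(L² − r² sin²θ) = 0.24619 m.
v = −0.054·60.43·0.34530·[1 + 0.054·-0.93849/0.24619] = -0.89484 m/s.
|v| = 0.89484 m/s.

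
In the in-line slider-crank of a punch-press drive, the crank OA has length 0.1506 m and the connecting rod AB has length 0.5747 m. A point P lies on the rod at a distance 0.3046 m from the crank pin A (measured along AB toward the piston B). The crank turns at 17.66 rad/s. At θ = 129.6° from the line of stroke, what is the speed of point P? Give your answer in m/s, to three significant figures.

ω = 17.66 rad/s.  Crank-pin speed |V_A| = rω = 2.6596 m/s, perpendicular to OA.
Rod angle: sinφ = −(r/L) sinθ ⇒ φ = -11.649°; ω_rod = −rω cosθ/√(L²−r²sin²θ) = +3.0119 rad/s.
V_P = V_A + ω_rod × AP, with AP = 0.3046 m along the rod.
Components: V_Px = −rω sinθ − a·ω_rod·sinφ = -1.864 m/s;  V_Py = rω cosθ + a·ω_rod·cosφ = -0.79676 m/s.
|V_P| = √(V_Px² + V_Py²) = 2.0272 m/s.

2.03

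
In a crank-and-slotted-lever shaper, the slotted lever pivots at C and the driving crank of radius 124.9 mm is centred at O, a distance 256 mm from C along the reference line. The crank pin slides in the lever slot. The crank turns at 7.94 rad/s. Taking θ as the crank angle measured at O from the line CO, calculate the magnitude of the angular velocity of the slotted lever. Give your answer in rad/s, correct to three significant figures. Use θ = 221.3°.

ω = 7.94 rad/s
Crank pin A relative to C: A = (d + r cosθ, r sinθ); lever angle φ = atan2(r sinθ, d + r cosθ).
Differentiating tanφ: φ̇ = rω(d cosθ + r)/(d² + r² + 2dr cosθ).
d² + r² + 2dr cosθ = |CA|² = 0.0330936 m²;  d cosθ + r = -0.067424 m.
|ω_lever| = |0.1249·7.94·-0.067424| / 0.0330936 = 2.0205 rad/s.

2.02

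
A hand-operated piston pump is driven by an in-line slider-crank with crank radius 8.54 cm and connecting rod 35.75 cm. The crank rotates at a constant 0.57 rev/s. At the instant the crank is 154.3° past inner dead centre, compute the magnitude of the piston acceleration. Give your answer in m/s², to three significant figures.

0.821

ω = 2π·0.57 = 3.581 rad/s
x(θ) = r cosθ + √(L² − r² sin²θ); with ω constant, a = ω²·d²x/dθ².
d²x/dθ² = −r cosθ − r²(cos2θ)/√u − r⁴ sin²2θ/(4u^{3/2}),  u = L² − r² sin²θ = 0.126435 m².
Substituting r = 0.0854 m, L = 0.3575 m, θ = 154.3°: d²x/dθ² = +0.063975 m.
a = ω²·d²x/dθ² = (3.581)²·(+0.063975) = +0.82058 m/s²;  |a| = 0.82058 m/s².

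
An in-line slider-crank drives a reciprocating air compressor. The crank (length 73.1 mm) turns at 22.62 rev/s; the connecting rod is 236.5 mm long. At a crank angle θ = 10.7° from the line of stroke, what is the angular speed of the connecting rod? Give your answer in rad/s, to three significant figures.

43.2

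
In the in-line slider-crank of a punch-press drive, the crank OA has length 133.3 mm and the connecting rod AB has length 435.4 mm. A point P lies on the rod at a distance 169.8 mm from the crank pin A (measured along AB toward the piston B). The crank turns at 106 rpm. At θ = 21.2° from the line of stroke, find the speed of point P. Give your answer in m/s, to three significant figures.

1.03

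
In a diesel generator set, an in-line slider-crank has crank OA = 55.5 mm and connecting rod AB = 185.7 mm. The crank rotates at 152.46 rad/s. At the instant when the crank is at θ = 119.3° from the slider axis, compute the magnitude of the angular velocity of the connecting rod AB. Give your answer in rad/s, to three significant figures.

23.1

ω = 152.5 rad/s
The rod makes angle φ with the slider axis where L sinφ = r sinθ; differentiating, L cosφ·φ̇ = r ω cosθ.
L cosφ = √(L² − r² sin²θ) = 0.17928 m.
|ω_rod| = r ω |cosθ| / √(L² − r² sin²θ) = 0.0555·152.5·0.48938/0.17928 = 23.097 rad/s.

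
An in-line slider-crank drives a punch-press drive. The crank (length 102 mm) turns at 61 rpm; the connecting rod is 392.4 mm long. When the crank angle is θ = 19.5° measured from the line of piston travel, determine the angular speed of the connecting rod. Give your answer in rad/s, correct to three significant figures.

1.57

ω = 6.388 rad/s (converted from 61 rpm).
The rod makes angle φ with the slider axis where L sinφ = r sinθ; differentiating, L cosφ·φ̇ = r ω cosθ.
L cosφ = √(L² − r² sin²θ) = 0.39092 m.
|ω_rod| = r ω |cosθ| / √(L² − r² sin²θ) = 0.102·6.388·0.94264/0.39092 = 1.5711 rad/s.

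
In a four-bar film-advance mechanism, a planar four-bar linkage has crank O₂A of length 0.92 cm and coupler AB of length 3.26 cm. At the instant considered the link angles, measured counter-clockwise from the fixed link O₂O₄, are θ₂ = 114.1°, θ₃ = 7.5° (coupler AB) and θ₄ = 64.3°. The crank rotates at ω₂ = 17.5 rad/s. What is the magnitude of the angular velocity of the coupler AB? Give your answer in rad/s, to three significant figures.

ω₂ = 17.5 rad/s
Differentiating the loop-closure r₂e^{iθ₂}+r₃e^{iθ₃}=r₁+r₄e^{iθ₄} gives r₂ω₂e^{iθ₂}+r₃ω₃e^{iθ₃}=r₄ω₄e^{iθ₄}.
Eliminating the other unknown: ω₃ = r₂ω₂ sin(θ₄−θ₂) / [r₃ sin(θ₃−θ₄)].
Numerator sine = -0.76380; denominator sine = -0.83676.
Result = 0.0092·17.5·(-0.76380) / (0.0326·(-0.83676)) = +4.508 rad/s; magnitude 4.508 rad/s.

4.51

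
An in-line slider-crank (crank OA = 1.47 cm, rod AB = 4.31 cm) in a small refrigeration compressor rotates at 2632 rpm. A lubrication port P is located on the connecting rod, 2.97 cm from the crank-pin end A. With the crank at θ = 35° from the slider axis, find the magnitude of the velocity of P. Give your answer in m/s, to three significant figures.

ω = 275.6 rad/s.  Crank-pin speed |V_A| = rω = 4.0516 m/s, perpendicular to OA.
Rod angle: sinφ = −(r/L) sinθ ⇒ φ = -11.281°; ω_rod = −rω cosθ/√(L²−r²sin²θ) = -78.522 rad/s.
V_P = V_A + ω_rod × AP, with AP = 0.0297 m along the rod.
Components: V_Px = −rω sinθ − a·ω_rod·sinφ = -2.7802 m/s;  V_Py = rω cosθ + a·ω_rod·cosφ = +1.0319 m/s.
|V_P| = √(V_Px² + V_Py²) = 2.9655 m/s.

2.97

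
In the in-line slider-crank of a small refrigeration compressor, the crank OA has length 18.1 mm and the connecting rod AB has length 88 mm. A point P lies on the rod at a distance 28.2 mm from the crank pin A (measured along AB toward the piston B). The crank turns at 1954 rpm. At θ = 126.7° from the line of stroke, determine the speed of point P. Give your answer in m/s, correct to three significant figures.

3.22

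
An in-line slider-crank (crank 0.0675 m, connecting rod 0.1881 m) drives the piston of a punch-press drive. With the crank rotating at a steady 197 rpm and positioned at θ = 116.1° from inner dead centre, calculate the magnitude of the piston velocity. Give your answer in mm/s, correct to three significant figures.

ω = 2π·197/60 = 20.63 rad/s
For an in-line slider-crank, x = r cosθ + √(L² − r² sin²θ), so v = −rω sinθ·[1 + r cosθ/√(L² − r² sin²θ)].
With r = 0.0675 m, L = 0.1881 m, θ = 116.1°: √(L² − r² sin²θ) = 0.17807 m.
v = −0.0675·20.63·0.89803·[1 + 0.0675·-0.43994/0.17807] = -1.042 m/s.
|v| = 1.042 m/s = 1042 mm/s.

1040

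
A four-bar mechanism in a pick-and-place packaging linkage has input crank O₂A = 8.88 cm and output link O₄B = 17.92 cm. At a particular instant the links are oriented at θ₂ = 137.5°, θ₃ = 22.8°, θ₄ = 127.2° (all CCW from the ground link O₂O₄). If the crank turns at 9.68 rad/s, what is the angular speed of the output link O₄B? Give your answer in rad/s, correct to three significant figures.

ω₂ = 9.68 rad/s
Differentiating the loop-closure r₂e^{iθ₂}+r₃e^{iθ₃}=r₁+r₄e^{iθ₄} gives r₂ω₂e^{iθ₂}+r₃ω₃e^{iθ₃}=r₄ω₄e^{iθ₄}.
Eliminating the other unknown: ω₄ = r₂ω₂ sin(θ₂−θ₃) / [r₄ sin(θ₄−θ₃)].
Numerator sine = +0.90851; denominator sine = +0.96858.
Result = 0.0888·9.68·(+0.90851) / (0.1792·(+0.96858)) = +4.4993 rad/s; magnitude 4.4993 rad/s.

4.50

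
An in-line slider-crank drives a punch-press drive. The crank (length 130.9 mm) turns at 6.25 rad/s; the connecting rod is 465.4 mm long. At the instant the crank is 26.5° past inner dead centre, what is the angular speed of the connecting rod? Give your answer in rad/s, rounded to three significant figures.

ω = 6.25 rad/s
The rod makes angle φ with the slider axis where L sinφ = r sinθ; differentiating, L cosφ·φ̇ = r ω cosθ.
L cosφ = √(L² − r² sin²θ) = 0.46172 m.
|ω_rod| = r ω |cosθ| / √(L² − r² sin²θ) = 0.1309·6.25·0.89493/0.46172 = 1.5857 rad/s.

1.59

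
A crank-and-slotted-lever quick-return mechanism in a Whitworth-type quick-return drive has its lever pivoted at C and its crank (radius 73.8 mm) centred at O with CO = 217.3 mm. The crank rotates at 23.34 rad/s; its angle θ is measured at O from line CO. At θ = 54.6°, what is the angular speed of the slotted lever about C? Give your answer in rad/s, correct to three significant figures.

ω = 23.34 rad/s
Crank pin A relative to C: A = (d + r cosθ, r sinθ); lever angle φ = atan2(r sinθ, d + r cosθ).
Differentiating tanφ: φ̇ = rω(d cosθ + r)/(d² + r² + 2dr cosθ).
d² + r² + 2dr cosθ = |CA|² = 0.0712453 m²;  d cosθ + r = +0.19968 m.
|ω_lever| = |0.0738·23.34·+0.19968| / 0.0712453 = 4.8276 rad/s.

4.83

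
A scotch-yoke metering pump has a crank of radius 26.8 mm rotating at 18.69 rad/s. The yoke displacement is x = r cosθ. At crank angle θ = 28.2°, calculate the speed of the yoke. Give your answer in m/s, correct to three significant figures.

ω = 18.69 rad/s
x = r cosθ ⇒ ẋ = −rω sinθ.
|v| = rω|sinθ| = 0.0268·18.69·|sin 28.2°| = 0.2367 m/s.

0.237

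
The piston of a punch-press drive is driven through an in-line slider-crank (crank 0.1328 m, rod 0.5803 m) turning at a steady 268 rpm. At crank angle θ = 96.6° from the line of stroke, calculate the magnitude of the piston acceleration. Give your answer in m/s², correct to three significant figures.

35.9

ω = 2π·268/60 = 28.06 rad/s
x(θ) = r cosθ + √(L² − r² sin²θ); with ω constant, a = ω²·d²x/dθ².
d²x/dθ² = −r cosθ − r²(cos2θ)/√u − r⁴ sin²2θ/(4u^{3/2}),  u = L² − r² sin²θ = 0.319345 m².
Substituting r = 0.1328 m, L = 0.5803 m, θ = 96.6°: d²x/dθ² = +0.045625 m.
a = ω²·d²x/dθ² = (28.06)²·(+0.045625) = +35.936 m/s²;  |a| = 35.936 m/s².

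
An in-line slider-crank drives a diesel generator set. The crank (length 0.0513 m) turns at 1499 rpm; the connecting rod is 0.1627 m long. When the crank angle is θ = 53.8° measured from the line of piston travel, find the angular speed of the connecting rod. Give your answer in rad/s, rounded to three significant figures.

30.2

ω = 157 rad/s (converted from 1499 rpm).
The rod makes angle φ with the slider axis where L sinφ = r sinθ; differentiating, L cosφ·φ̇ = r ω cosθ.
L cosφ = √(L² − r² sin²θ) = 0.15735 m.
|ω_rod| = r ω |cosθ| / √(L² − r² sin²θ) = 0.0513·157·0.59061/0.15735 = 30.227 rad/s.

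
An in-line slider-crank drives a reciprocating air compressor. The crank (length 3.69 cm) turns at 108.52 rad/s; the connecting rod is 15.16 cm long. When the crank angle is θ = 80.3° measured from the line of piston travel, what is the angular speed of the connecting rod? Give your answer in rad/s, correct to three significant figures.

4.58

ω = 108.5 rad/s
The rod makes angle φ with the slider axis where L sinφ = r sinθ; differentiating, L cosφ·φ̇ = r ω cosθ.
L cosφ = √(L² − r² sin²θ) = 0.14717 m.
|ω_rod| = r ω |cosθ| / √(L² − r² sin²θ) = 0.0369·108.5·0.16849/0.14717 = 4.5844 rad/s.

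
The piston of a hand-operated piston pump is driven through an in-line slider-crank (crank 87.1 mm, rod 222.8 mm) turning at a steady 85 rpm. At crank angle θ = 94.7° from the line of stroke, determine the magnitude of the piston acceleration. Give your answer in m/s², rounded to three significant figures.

ω = 2π·85/60 = 8.901 rad/s
x(θ) = r cosθ + √(L² − r² sin²θ); with ω constant, a = ω²·d²x/dθ².
d²x/dθ² = −r cosθ − r²(cos2θ)/√u − r⁴ sin²2θ/(4u^{3/2}),  u = L² − r² sin²θ = 0.0421044 m².
Substituting r = 0.0871 m, L = 0.2228 m, θ = 94.7°: d²x/dθ² = +0.043568 m.
a = ω²·d²x/dθ² = (8.901)²·(+0.043568) = +3.4519 m/s²;  |a| = 3.4519 m/s².

3.45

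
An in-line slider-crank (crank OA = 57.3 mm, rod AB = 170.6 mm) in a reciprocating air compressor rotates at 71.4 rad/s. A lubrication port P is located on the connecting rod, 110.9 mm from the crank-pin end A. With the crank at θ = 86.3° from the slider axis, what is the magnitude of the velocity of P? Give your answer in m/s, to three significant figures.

4.14

ω = 71.4 rad/s.  Crank-pin speed |V_A| = rω = 4.0912 m/s, perpendicular to OA.
Rod angle: sinφ = −(r/L) sinθ ⇒ φ = -19.583°; ω_rod = −rω cosθ/√(L²−r²sin²θ) = -1.6426 rad/s.
V_P = V_A + ω_rod × AP, with AP = 0.1109 m along the rod.
Components: V_Px = −rω sinθ − a·ω_rod·sinφ = -4.1437 m/s;  V_Py = rω cosθ + a·ω_rod·cosφ = +0.09239 m/s.
|V_P| = √(V_Px² + V_Py²) = 4.1448 m/s.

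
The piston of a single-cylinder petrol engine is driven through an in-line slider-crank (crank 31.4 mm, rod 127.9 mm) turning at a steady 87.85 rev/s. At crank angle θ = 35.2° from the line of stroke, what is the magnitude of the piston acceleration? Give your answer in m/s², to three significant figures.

8650

ω = 2π·87.8 = 552 rad/s
x(θ) = r cosθ + √(L² − r² sin²θ); with ω constant, a = ω²·d²x/dθ².
d²x/dθ² = −r cosθ − r²(cos2θ)/√u − r⁴ sin²2θ/(4u^{3/2}),  u = L² − r² sin²θ = 0.0160308 m².
Substituting r = 0.0314 m, L = 0.1279 m, θ = 35.2°: d²x/dθ² = -0.028377 m.
a = ω²·d²x/dθ² = (552)²·(-0.028377) = -8645.8 m/s²;  |a| = 8645.8 m/s².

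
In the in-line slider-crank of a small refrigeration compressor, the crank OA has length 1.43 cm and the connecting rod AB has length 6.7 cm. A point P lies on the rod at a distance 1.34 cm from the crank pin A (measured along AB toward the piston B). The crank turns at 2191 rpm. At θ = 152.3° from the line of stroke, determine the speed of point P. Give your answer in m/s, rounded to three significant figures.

2.75

ω = 229.4 rad/s.  Crank-pin speed |V_A| = rω = 3.281 m/s, perpendicular to OA.
Rod angle: sinφ = −(r/L) sinθ ⇒ φ = -5.694°; ω_rod = −rω cosθ/√(L²−r²sin²θ) = +43.573 rad/s.
V_P = V_A + ω_rod × AP, with AP = 0.0134 m along the rod.
Components: V_Px = −rω sinθ − a·ω_rod·sinφ = -1.4672 m/s;  V_Py = rω cosθ + a·ω_rod·cosφ = -2.324 m/s.
|V_P| = √(V_Px² + V_Py²) = 2.7484 m/s.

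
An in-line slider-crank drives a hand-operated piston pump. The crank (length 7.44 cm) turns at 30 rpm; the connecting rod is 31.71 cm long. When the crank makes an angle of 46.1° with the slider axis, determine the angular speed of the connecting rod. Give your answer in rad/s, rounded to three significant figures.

0.519

ω = 3.142 rad/s (converted from 30 rpm).
The rod makes angle φ with the slider axis where L sinφ = r sinθ; differentiating, L cosφ·φ̇ = r ω cosθ.
L cosφ = √(L² − r² sin²θ) = 0.31254 m.
|ω_rod| = r ω |cosθ| / √(L² − r² sin²θ) = 0.0744·3.142·0.69340/0.31254 = 0.51857 rad/s.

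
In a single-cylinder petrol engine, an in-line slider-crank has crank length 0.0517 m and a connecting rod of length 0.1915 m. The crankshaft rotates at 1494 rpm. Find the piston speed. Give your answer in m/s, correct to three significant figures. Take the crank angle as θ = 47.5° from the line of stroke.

ω = 2π·1494/60 = 156.5 rad/s
For an in-line slider-crank, x = r cosθ + √(L² − r² sin²θ), so v = −rω sinθ·[1 + r cosθ/√(L² − r² sin²θ)].
With r = 0.0517 m, L = 0.1915 m, θ = 47.5°: √(L² − r² sin²θ) = 0.18767 m.
v = −0.0517·156.5·0.73728·[1 + 0.0517·0.67559/0.18767] = -7.0734 m/s.
|v| = 7.0734 m/s.

7.07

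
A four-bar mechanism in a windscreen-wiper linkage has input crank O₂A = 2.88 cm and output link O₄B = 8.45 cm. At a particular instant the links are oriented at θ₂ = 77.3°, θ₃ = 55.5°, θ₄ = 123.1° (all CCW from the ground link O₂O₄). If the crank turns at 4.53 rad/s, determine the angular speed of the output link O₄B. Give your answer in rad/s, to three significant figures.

ω₂ = 4.53 rad/s
Differentiating the loop-closure r₂e^{iθ₂}+r₃e^{iθ₃}=r₁+r₄e^{iθ₄} gives r₂ω₂e^{iθ₂}+r₃ω₃e^{iθ₃}=r₄ω₄e^{iθ₄}.
Eliminating the other unknown: ω₄ = r₂ω₂ sin(θ₂−θ₃) / [r₄ sin(θ₄−θ₃)].
Numerator sine = +0.37137; denominator sine = +0.92455.
Result = 0.0288·4.53·(+0.37137) / (0.0845·(+0.92455)) = +0.62017 rad/s; magnitude 0.62017 rad/s.

0.620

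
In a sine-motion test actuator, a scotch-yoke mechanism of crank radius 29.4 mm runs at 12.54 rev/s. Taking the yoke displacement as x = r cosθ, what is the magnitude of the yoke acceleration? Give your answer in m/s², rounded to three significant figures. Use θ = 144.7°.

ω = 78.79 rad/s (from 12.54 rev/s).
x = r cosθ ⇒ ẍ = −rω² cosθ (ω constant).
|a| = rω²|cosθ| = 0.0294·(78.79)²·|cos 144.7°| = 148.96 m/s².

149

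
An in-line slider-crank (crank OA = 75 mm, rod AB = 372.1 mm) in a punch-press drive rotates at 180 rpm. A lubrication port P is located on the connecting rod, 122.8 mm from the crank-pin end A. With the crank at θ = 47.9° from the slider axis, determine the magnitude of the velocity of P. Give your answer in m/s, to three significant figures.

ω = 18.85 rad/s.  Crank-pin speed |V_A| = rω = 1.4137 m/s, perpendicular to OA.
Rod angle: sinφ = −(r/L) sinθ ⇒ φ = -8.601°; ω_rod = −rω cosθ/√(L²−r²sin²θ) = -2.5761 rad/s.
V_P = V_A + ω_rod × AP, with AP = 0.1228 m along the rod.
Components: V_Px = −rω sinθ − a·ω_rod·sinφ = -1.0963 m/s;  V_Py = rω cosθ + a·ω_rod·cosφ = +0.635 m/s.
|V_P| = √(V_Px² + V_Py²) = 1.2669 m/s.

1.27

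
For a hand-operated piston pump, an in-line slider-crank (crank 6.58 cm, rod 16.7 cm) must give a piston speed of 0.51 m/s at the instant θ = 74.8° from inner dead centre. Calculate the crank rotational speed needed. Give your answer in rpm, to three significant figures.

69.0

For an in-line slider-crank, |v_piston| = rω|sinθ|·[1 + r cosθ/√(L² − r² sin²θ)].
With r = 0.0658 m, L = 0.167 m, θ = 74.8°: the bracketed kinematic factor |dx/dθ| = 0.07059 m.
ω = v/|dx/dθ| = 0.51/0.07059 = 7.2248 rad/s.
N = 60ω/(2π) = 68.991 rpm.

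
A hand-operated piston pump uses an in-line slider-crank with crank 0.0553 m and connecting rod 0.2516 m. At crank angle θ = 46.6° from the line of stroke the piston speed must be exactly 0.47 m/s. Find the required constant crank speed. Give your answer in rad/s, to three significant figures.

10.1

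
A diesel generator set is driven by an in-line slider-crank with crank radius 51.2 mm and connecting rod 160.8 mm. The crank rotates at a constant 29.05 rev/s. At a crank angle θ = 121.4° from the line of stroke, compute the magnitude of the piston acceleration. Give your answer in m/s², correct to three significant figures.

ω = 2π·29.1 = 182.5 rad/s
x(θ) = r cosθ + √(L² − r² sin²θ); with ω constant, a = ω²·d²x/dθ².
d²x/dθ² = −r cosθ − r²(cos2θ)/√u − r⁴ sin²2θ/(4u^{3/2}),  u = L² − r² sin²θ = 0.0239468 m².
Substituting r = 0.0512 m, L = 0.1608 m, θ = 121.4°: d²x/dθ² = +0.034052 m.
a = ω²·d²x/dθ² = (182.5)²·(+0.034052) = +1134.5 m/s²;  |a| = 1134.5 m/s².

1130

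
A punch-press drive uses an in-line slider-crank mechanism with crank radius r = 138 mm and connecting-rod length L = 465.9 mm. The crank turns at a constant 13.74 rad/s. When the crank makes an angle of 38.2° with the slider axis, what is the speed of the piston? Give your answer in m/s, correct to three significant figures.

1.45

ω = 13.74 rad/s
For an in-line slider-crank, x = r cosθ + √(L² − r² sin²θ), so v = −rω sinθ·[1 + r cosθ/√(L² − r² sin²θ)].
With r = 0.138 m, L = 0.4659 m, θ = 38.2°: √(L² − r² sin²θ) = 0.45802 m.
v = −0.138·13.74·0.61841·[1 + 0.138·0.78586/0.45802] = -1.4502 m/s.
|v| = 1.4502 m/s.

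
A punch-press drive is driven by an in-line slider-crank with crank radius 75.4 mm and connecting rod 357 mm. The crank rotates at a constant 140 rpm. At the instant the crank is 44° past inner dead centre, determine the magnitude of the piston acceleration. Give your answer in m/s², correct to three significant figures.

11.8

ω = 2π·140/60 = 14.66 rad/s
x(θ) = r cosθ + √(L² − r² sin²θ); with ω constant, a = ω²·d²x/dθ².
d²x/dθ² = −r cosθ − r²(cos2θ)/√u − r⁴ sin²2θ/(4u^{3/2}),  u = L² − r² sin²θ = 0.124706 m².
Substituting r = 0.0754 m, L = 0.357 m, θ = 44°: d²x/dθ² = -0.054983 m.
a = ω²·d²x/dθ² = (14.66)²·(-0.054983) = -11.818 m/s²;  |a| = 11.818 m/s².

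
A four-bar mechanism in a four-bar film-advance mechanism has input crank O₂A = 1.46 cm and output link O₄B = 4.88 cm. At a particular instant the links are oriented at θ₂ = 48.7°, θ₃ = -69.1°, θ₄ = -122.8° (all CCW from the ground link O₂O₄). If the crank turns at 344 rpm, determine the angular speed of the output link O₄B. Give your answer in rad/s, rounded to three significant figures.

ω₂ = 36.02 rad/s (from 344 rpm).
Differentiating the loop-closure r₂e^{iθ₂}+r₃e^{iθ₃}=r₁+r₄e^{iθ₄} gives r₂ω₂e^{iθ₂}+r₃ω₃e^{iθ₃}=r₄ω₄e^{iθ₄}.
Eliminating the other unknown: ω₄ = r₂ω₂ sin(θ₂−θ₃) / [r₄ sin(θ₄−θ₃)].
Numerator sine = +0.88458; denominator sine = -0.80593.
Result = 0.0146·36.02·(+0.88458) / (0.0488·(-0.80593)) = -11.829 rad/s; magnitude 11.829 rad/s.

11.8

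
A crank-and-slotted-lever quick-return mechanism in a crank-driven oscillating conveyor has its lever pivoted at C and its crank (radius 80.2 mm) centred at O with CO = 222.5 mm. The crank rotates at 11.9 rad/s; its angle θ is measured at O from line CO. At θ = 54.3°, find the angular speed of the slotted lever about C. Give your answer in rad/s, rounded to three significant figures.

2.61

ω = 11.9 rad/s
Crank pin A relative to C: A = (d + r cosθ, r sinθ); lever angle φ = atan2(r sinθ, d + r cosθ).
Differentiating tanφ: φ̇ = rω(d cosθ + r)/(d² + r² + 2dr cosθ).
d² + r² + 2dr cosθ = |CA|² = 0.0767643 m²;  d cosθ + r = +0.21004 m.
|ω_lever| = |0.0802·11.9·+0.21004| / 0.0767643 = 2.6113 rad/s.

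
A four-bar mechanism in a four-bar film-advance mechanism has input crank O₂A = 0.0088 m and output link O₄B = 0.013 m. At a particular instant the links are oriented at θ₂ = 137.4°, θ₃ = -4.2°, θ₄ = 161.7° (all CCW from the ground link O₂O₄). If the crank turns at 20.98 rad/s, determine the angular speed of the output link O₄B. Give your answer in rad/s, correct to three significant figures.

36.2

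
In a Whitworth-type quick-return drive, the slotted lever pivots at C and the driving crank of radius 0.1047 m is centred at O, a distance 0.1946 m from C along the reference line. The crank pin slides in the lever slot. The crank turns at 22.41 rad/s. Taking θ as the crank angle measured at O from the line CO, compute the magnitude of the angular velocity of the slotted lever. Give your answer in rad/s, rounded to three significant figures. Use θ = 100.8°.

3.89

ω = 22.41 rad/s
Crank pin A relative to C: A = (d + r cosθ, r sinθ); lever angle φ = atan2(r sinθ, d + r cosθ).
Differentiating tanφ: φ̇ = rω(d cosθ + r)/(d² + r² + 2dr cosθ).
d² + r² + 2dr cosθ = |CA|² = 0.0411956 m²;  d cosθ + r = +0.068236 m.
|ω_lever| = |0.1047·22.41·+0.068236| / 0.0411956 = 3.8864 rad/s.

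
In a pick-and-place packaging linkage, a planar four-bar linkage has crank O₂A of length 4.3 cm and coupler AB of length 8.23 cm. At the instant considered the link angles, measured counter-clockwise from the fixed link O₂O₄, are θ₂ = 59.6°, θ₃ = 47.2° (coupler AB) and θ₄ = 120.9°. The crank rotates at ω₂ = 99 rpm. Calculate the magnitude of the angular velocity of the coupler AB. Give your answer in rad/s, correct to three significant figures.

4.95

ω₂ = 10.37 rad/s (from 99 rpm).
Differentiating the loop-closure r₂e^{iθ₂}+r₃e^{iθ₃}=r₁+r₄e^{iθ₄} gives r₂ω₂e^{iθ₂}+r₃ω₃e^{iθ₃}=r₄ω₄e^{iθ₄}.
Eliminating the other unknown: ω₃ = r₂ω₂ sin(θ₄−θ₂) / [r₃ sin(θ₃−θ₄)].
Numerator sine = +0.87715; denominator sine = -0.95981.
Result = 0.043·10.37·(+0.87715) / (0.0823·(-0.95981)) = -4.9502 rad/s; magnitude 4.9502 rad/s.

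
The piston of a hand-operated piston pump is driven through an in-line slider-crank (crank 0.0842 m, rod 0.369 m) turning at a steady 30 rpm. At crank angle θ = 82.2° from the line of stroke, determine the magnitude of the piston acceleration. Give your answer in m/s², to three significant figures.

ω = 2π·30/60 = 3.142 rad/s
x(θ) = r cosθ + √(L² − r² sin²θ); with ω constant, a = ω²·d²x/dθ².
d²x/dθ² = −r cosθ − r²(cos2θ)/√u − r⁴ sin²2θ/(4u^{3/2}),  u = L² − r² sin²θ = 0.129202 m².
Substituting r = 0.0842 m, L = 0.369 m, θ = 82.2°: d²x/dθ² = +0.0075504 m.
a = ω²·d²x/dθ² = (3.142)²·(+0.0075504) = +0.074519 m/s²;  |a| = 0.074519 m/s².

0.0745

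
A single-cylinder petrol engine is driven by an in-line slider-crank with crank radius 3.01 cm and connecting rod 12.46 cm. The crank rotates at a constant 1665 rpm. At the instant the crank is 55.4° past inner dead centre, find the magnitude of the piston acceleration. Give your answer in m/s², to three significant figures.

443

ω = 2π·1665/60 = 174.4 rad/s
x(θ) = r cosθ + √(L² − r² sin²θ); with ω constant, a = ω²·d²x/dθ².
d²x/dθ² = −r cosθ − r²(cos2θ)/√u − r⁴ sin²2θ/(4u^{3/2}),  u = L² − r² sin²θ = 0.0149113 m².
Substituting r = 0.0301 m, L = 0.1246 m, θ = 55.4°: d²x/dθ² = -0.014556 m.
a = ω²·d²x/dθ² = (174.4)²·(-0.014556) = -442.51 m/s²;  |a| = 442.51 m/s².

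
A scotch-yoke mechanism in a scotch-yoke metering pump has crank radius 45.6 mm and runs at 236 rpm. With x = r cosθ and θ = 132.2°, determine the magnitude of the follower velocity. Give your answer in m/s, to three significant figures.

ω = 24.71 rad/s (from 236 rpm).
x = r cosθ ⇒ ẋ = −rω sinθ.
|v| = rω|sinθ| = 0.0456·24.71·|sin 132.2°| = 0.83485 m/s.

0.835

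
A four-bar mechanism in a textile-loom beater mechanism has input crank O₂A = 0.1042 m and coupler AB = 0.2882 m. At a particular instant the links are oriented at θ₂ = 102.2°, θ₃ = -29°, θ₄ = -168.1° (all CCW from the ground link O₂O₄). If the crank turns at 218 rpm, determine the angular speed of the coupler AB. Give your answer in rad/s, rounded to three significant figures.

ω₂ = 22.83 rad/s (from 218 rpm).
Differentiating the loop-closure r₂e^{iθ₂}+r₃e^{iθ₃}=r₁+r₄e^{iθ₄} gives r₂ω₂e^{iθ₂}+r₃ω₃e^{iθ₃}=r₄ω₄e^{iθ₄}.
Eliminating the other unknown: ω₃ = r₂ω₂ sin(θ₄−θ₂) / [r₃ sin(θ₃−θ₄)].
Numerator sine = +0.99999; denominator sine = +0.65474.
Result = 0.1042·22.83·(+0.99999) / (0.2882·(+0.65474)) = +12.606 rad/s; magnitude 12.606 rad/s.

12.6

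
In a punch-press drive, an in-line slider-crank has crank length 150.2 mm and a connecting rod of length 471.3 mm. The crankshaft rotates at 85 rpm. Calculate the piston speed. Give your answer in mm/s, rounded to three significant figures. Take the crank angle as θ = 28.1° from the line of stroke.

809

ω = 2π·85/60 = 8.901 rad/s
For an in-line slider-crank, x = r cosθ + √(L² − r² sin²θ), so v = −rω sinθ·[1 + r cosθ/√(L² − r² sin²θ)].
With r = 0.1502 m, L = 0.4713 m, θ = 28.1°: √(L² − r² sin²θ) = 0.46596 m.
v = −0.1502·8.901·0.47101·[1 + 0.1502·0.88213/0.46596] = -0.80878 m/s.
|v| = 0.80878 m/s = 808.78 mm/s.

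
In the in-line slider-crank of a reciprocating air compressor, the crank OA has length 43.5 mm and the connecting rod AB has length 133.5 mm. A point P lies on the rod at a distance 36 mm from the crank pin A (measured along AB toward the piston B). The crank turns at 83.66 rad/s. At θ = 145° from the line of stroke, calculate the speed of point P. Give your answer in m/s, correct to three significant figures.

2.91

ω = 83.66 rad/s.  Crank-pin speed |V_A| = rω = 3.6392 m/s, perpendicular to OA.
Rod angle: sinφ = −(r/L) sinθ ⇒ φ = -10.772°; ω_rod = −rω cosθ/√(L²−r²sin²θ) = +22.731 rad/s.
V_P = V_A + ω_rod × AP, with AP = 0.036 m along the rod.
Components: V_Px = −rω sinθ − a·ω_rod·sinφ = -1.9344 m/s;  V_Py = rω cosθ + a·ω_rod·cosφ = -2.1772 m/s.
|V_P| = √(V_Px² + V_Py²) = 2.9124 m/s.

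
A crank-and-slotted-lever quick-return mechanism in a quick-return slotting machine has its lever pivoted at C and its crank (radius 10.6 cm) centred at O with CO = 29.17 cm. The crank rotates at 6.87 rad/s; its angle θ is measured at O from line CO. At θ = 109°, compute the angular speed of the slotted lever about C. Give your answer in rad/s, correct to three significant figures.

0.105

ω = 6.87 rad/s
Crank pin A relative to C: A = (d + r cosθ, r sinθ); lever angle φ = atan2(r sinθ, d + r cosθ).
Differentiating tanφ: φ̇ = rω(d cosθ + r)/(d² + r² + 2dr cosθ).
d² + r² + 2dr cosθ = |CA|² = 0.0761916 m²;  d cosθ + r = +0.011032 m.
|ω_lever| = |0.106·6.87·+0.011032| / 0.0761916 = 0.10544 rad/s.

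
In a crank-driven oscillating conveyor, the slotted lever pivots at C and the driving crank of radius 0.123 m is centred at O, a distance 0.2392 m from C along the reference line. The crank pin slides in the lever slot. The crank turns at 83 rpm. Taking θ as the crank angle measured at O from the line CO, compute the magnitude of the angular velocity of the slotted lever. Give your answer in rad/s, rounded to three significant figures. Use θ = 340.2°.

2.91

ω = 8.692 rad/s (from 83 rpm).
Crank pin A relative to C: A = (d + r cosθ, r sinθ); lever angle φ = atan2(r sinθ, d + r cosθ).
Differentiating tanφ: φ̇ = rω(d cosθ + r)/(d² + r² + 2dr cosθ).
d² + r² + 2dr cosθ = |CA|² = 0.12771 m²;  d cosθ + r = +0.34806 m.
|ω_lever| = |0.123·8.692·+0.34806| / 0.12771 = 2.9137 rad/s.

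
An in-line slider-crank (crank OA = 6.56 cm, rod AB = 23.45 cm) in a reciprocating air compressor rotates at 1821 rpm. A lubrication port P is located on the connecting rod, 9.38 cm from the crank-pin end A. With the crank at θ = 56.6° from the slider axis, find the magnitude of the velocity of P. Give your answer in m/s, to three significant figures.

11.8

ω = 190.7 rad/s.  Crank-pin speed |V_A| = rω = 12.51 m/s, perpendicular to OA.
Rod angle: sinφ = −(r/L) sinθ ⇒ φ = -13.506°; ω_rod = −rω cosθ/√(L²−r²sin²θ) = -30.201 rad/s.
V_P = V_A + ω_rod × AP, with AP = 0.0938 m along the rod.
Components: V_Px = −rω sinθ − a·ω_rod·sinφ = -11.105 m/s;  V_Py = rω cosθ + a·ω_rod·cosφ = +4.1318 m/s.
|V_P| = √(V_Px² + V_Py²) = 11.849 m/s.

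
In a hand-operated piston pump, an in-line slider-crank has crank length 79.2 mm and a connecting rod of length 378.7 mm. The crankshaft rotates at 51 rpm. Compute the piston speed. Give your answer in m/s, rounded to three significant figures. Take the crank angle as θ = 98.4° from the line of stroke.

0.405

ω = 2π·51/60 = 5.341 rad/s
For an in-line slider-crank, x = r cosθ + √(L² − r² sin²θ), so v = −rω sinθ·[1 + r cosθ/√(L² − r² sin²θ)].
With r = 0.0792 m, L = 0.3787 m, θ = 98.4°: √(L² − r² sin²θ) = 0.37051 m.
v = −0.0792·5.341·0.98927·[1 + 0.0792·-0.14608/0.37051] = -0.40538 m/s.
|v| = 0.40538 m/s.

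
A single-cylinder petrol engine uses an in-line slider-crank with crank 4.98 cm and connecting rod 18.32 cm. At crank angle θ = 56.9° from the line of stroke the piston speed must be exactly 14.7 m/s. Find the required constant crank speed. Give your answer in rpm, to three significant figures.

2920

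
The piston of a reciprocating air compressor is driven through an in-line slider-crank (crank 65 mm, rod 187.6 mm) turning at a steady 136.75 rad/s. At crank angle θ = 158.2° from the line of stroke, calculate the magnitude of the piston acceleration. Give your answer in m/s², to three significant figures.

ω = 136.8 rad/s
x(θ) = r cosθ + √(L² − r² sin²θ); with ω constant, a = ω²·d²x/dθ².
d²x/dθ² = −r cosθ − r²(cos2θ)/√u − r⁴ sin²2θ/(4u^{3/2}),  u = L² − r² sin²θ = 0.0346111 m².
Substituting r = 0.065 m, L = 0.1876 m, θ = 158.2°: d²x/dθ² = +0.043576 m.
a = ω²·d²x/dθ² = (136.8)²·(+0.043576) = +814.89 m/s²;  |a| = 814.89 m/s².

815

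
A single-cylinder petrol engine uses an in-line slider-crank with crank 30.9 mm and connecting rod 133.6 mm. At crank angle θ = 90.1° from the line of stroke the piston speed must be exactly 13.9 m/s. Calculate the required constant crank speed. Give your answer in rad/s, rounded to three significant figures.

450

For an in-line slider-crank, |v_piston| = rω|sinθ|·[1 + r cosθ/√(L² − r² sin²θ)].
With r = 0.0309 m, L = 0.1336 m, θ = 90.1°: the bracketed kinematic factor |dx/dθ| = 0.030887 m.
ω = v/|dx/dθ| = 13.9/0.030887 = 450.03 rad/s.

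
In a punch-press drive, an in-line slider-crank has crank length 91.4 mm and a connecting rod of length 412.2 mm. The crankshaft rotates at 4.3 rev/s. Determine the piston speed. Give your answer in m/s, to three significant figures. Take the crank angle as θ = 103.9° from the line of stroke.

2.27

ω = 2π·4.3 = 27.02 rad/s
For an in-line slider-crank, x = r cosθ + √(L² − r² sin²θ), so v = −rω sinθ·[1 + r cosθ/√(L² − r² sin²θ)].
With r = 0.0914 m, L = 0.4122 m, θ = 103.9°: √(L² − r² sin²θ) = 0.40254 m.
v = −0.0914·27.02·0.97072·[1 + 0.0914·-0.24023/0.40254] = -2.2664 m/s.
|v| = 2.2664 m/s.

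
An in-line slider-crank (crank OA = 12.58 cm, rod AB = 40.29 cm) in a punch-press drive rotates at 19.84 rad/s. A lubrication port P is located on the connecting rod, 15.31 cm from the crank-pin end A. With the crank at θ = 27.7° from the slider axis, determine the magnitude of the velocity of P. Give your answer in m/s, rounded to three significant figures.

ω = 19.84 rad/s.  Crank-pin speed |V_A| = rω = 2.4959 m/s, perpendicular to OA.
Rod angle: sinφ = −(r/L) sinθ ⇒ φ = -8.345°; ω_rod = −rω cosθ/√(L²−r²sin²θ) = -5.5435 rad/s.
V_P = V_A + ω_rod × AP, with AP = 0.1531 m along the rod.
Components: V_Px = −rω sinθ − a·ω_rod·sinφ = -1.2834 m/s;  V_Py = rω cosθ + a·ω_rod·cosφ = +1.3701 m/s.
|V_P| = √(V_Px² + V_Py²) = 1.8773 m/s.

1.88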